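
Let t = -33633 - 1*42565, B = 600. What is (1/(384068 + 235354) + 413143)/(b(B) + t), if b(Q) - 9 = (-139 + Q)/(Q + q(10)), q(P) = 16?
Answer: -78820237910876/14535345192693 ≈ -5.4227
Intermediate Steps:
b(Q) = 9 + (-139 + Q)/(16 + Q) (b(Q) = 9 + (-139 + Q)/(Q + 16) = 9 + (-139 + Q)/(16 + Q))
t = -76198 (t = -33633 - 42565 = -76198)
(1/(384068 + 235354) + 413143)/(b(B) + t) = (1/(384068 + 235354) + 413143)/(5*(1 + 2*600)/(16 + 600) - 76198) = (1/619422 + 413143)/(5*(1 + 1200)/616 - 76198) = (1/619422 + 413143)/(5*(1/616)*1201 - 76198) = 255909863347/(619422*(6005/616 - 76198)) = 255909863347/(619422*(-46931963/616)) = (255909863347/619422)*(-616/46931963) = -78820237910876/14535345192693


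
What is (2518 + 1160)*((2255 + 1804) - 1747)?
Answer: 8503536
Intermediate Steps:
(2518 + 1160)*((2255 + 1804) - 1747) = 3678*(4059 - 1747) = 3678*2312 = 8503536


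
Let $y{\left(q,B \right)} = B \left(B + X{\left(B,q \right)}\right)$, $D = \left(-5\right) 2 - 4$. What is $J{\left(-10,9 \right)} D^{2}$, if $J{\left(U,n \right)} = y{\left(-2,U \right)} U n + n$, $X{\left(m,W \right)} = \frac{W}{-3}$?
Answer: $-1644636$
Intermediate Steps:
$X{\left(m,W \right)} = - \frac{W}{3}$ ($X{\left(m,W \right)} = W \left(- \frac{1}{3}\right) = - \frac{W}{3}$)
$D = -14$ ($D = -10 - 4 = -14$)
$y{\left(q,B \right)} = B \left(B - \frac{q}{3}\right)$
$J{\left(U,n \right)} = n + \frac{n U^{2} \left(2 + 3 U\right)}{3}$ ($J{\left(U,n \right)} = \frac{U \left(\left(-1\right) \left(-2\right) + 3 U\right)}{3} U n + n = \frac{U \left(2 + 3 U\right)}{3} U n + n = \frac{U^{2} \left(2 + 3 U\right)}{3} n + n = \frac{n U^{2} \left(2 + 3 U\right)}{3} + n = n + \frac{n U^{2} \left(2 + 3 U\right)}{3}$)
$J{\left(-10,9 \right)} D^{2} = \frac{1}{3} \cdot 9 \left(3 + \left(-10\right)^{2} \left(2 + 3 \left(-10\right)\right)\right) \left(-14\right)^{2} = \frac{1}{3} \cdot 9 \left(3 + 100 \left(2 - 30\right)\right) 196 = \frac{1}{3} \cdot 9 \left(3 + 100 \left(-28\right)\right) 196 = \frac{1}{3} \cdot 9 \left(3 - 2800\right) 196 = \frac{1}{3} \cdot 9 \left(-2797\right) 196 = \left(-8391\right) 196 = -1644636$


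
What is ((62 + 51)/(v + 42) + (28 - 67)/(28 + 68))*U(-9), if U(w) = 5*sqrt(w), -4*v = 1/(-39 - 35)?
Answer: 13630605*I/397856 ≈ 34.26*I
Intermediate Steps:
v = 1/296 (v = -1/(4*(-39 - 35)) = -1/4/(-74) = -1/4*(-1/74) = 1/296 ≈ 0.0033784)
((62 + 51)/(v + 42) + (28 - 67)/(28 + 68))*U(-9) = ((62 + 51)/(1/296 + 42) + (28 - 67)/(28 + 68))*(5*sqrt(-9)) = (113/(12433/296) - 39/96)*(5*(3*I)) = (113*(296/12433) - 39*1/96)*(15*I) = (33448/12433 - 13/32)*(15*I) = 908707*(15*I)/397856 = 13630605*I/397856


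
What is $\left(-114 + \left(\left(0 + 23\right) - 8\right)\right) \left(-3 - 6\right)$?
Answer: $891$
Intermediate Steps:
$\left(-114 + \left(\left(0 + 23\right) - 8\right)\right) \left(-3 - 6\right) = \left(-114 + \left(23 - 8\right)\right) \left(-3 - 6\right) = \left(-114 + 15\right) \left(-9\right) = \left(-99\right) \left(-9\right) = 891$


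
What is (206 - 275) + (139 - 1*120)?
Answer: -50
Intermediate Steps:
(206 - 275) + (139 - 1*120) = -69 + (139 - 120) = -69 + 19 = -50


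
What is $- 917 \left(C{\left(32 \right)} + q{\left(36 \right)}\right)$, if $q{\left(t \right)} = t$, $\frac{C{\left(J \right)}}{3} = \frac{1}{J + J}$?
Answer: $- \frac{2115519}{64} \approx -33055.0$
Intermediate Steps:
$C{\left(J \right)} = \frac{3}{2 J}$ ($C{\left(J \right)} = \frac{3}{J + J} = \frac{3}{2 J}$)
$- 917 \left(C{\left(32 \right)} + q{\left(36 \right)}\right) = - 917 \left(\frac{3}{2 \cdot 32} + 36\right) = - 917 \left(\frac{3}{2} \cdot \frac{1}{32} + 36\right) = - 917 \left(\frac{3}{64} + 36\right) = \left(-917\right) \frac{2307}{64} = - \frac{2115519}{64}$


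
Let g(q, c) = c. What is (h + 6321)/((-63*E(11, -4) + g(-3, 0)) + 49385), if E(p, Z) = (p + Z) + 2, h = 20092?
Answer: 26413/48818 ≈ 0.54105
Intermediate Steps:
E(p, Z) = 2 + Z + p (E(p, Z) = (Z + p) + 2 = 2 + Z + p)
(h + 6321)/((-63*E(11, -4) + g(-3, 0)) + 49385) = (20092 + 6321)/((-63*(2 - 4 + 11) + 0) + 49385) = 26413/((-63*9 + 0) + 49385) = 26413/((-567 + 0) + 49385) = 26413/(-567 + 49385) = 26413/48818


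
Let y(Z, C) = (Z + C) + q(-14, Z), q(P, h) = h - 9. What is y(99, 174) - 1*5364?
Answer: -5001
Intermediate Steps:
q(P, h) = -9 + h
y(Z, C) = -9 + C + 2*Z (y(Z, C) = (Z + C) + (-9 + Z) = (C + Z) + (-9 + Z) = -9 + C + 2*Z)
y(99, 174) - 1*5364 = (-9 + 174 + 2*99) - 1*5364 = (-9 + 174 + 198) - 5364 = 363 - 5364 = -5001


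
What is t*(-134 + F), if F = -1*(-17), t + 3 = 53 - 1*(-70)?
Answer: -14040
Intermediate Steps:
t = 120 (t = -3 + (53 - 1*(-70)) = -3 + (53 + 70) = -3 + 123 = 120)
F = 17
t*(-134 + F) = 120*(-134 + 17) = 120*(-117) = -14040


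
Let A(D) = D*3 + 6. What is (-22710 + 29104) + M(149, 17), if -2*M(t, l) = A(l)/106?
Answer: 1355471/212 ≈ 6393.7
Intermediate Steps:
A(D) = 6 + 3*D (A(D) = 3*D + 6 = 6 + 3*D)
M(t, l) = -3/106 - 3*l/212 (M(t, l) = -(6 + 3*l)/(2*106) = -(3/53 + 3*l/106)/2 = -3/106 - 3*l/212)
(-22710 + 29104) + M(149, 17) = (-22710 + 29104) + (-3/106 - 3/212*17) = 6394 + (-3/106 - 51/212) = 6394 - 57/212 = 1355471/212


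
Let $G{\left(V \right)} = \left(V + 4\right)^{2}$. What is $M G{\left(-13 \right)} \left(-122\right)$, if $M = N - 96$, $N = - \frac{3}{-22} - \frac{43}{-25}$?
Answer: $\frac{255840039}{275} \approx 9.3033 \cdot 10^{5}$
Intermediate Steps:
$N = \frac{1021}{550}$ ($N = \left(-3\right) \left(- \frac{1}{22}\right) - - \frac{43}{25} = \frac{3}{22} + \frac{43}{25} = \frac{1021}{550} \approx 1.8564$)
$G{\left(V \right)} = \left(4 + V\right)^{2}$
$M = - \frac{51779}{550}$ ($M = \frac{1021}{550} - 96 = - \frac{51779}{550} \approx -94.144$)
$M G{\left(-13 \right)} \left(-122\right) = - \frac{51779 \left(4 - 13\right)^{2}}{550} \left(-122\right) = - \frac{51779 \left(-9\right)^{2}}{550} \left(-122\right) = \left(- \frac{51779}{550}\right) 81 \left(-122\right) = \left(- \frac{4194099}{550}\right) \left(-122\right) = \frac{255840039}{275}$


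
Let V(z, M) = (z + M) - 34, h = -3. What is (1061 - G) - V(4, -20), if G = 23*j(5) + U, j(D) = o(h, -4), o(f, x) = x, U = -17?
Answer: 1220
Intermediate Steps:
j(D) = -4
V(z, M) = -34 + M + z (V(z, M) = (M + z) - 34 = -34 + M + z)
G = -109 (G = 23*(-4) - 17 = -92 - 17 = -109)
(1061 - G) - V(4, -20) = (1061 - 1*(-109)) - (-34 - 20 + 4) = (1061 + 109) - 1*(-50) = 1170 + 50 = 1220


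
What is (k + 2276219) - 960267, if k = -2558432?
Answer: -1242480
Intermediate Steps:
(k + 2276219) - 960267 = (-2558432 + 2276219) - 960267 = -282213 - 960267 = -1242480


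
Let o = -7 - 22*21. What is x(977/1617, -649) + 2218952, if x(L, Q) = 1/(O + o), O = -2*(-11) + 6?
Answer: 978557831/441 ≈ 2.2190e+6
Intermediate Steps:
O = 28 (O = 22 + 6 = 28)
o = -469 (o = -7 - 462 = -469)
x(L, Q) = -1/441 (x(L, Q) = 1/(28 - 469) = 1/(-441) = -1/441)
x(977/1617, -649) + 2218952 = -1/441 + 2218952 = 978557831/441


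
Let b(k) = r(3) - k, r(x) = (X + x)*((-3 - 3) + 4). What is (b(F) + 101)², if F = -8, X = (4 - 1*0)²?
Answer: 5041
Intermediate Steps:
X = 16 (X = (4 + 0)² = 4² = 16)
r(x) = -32 - 2*x (r(x) = (16 + x)*((-3 - 3) + 4) = (16 + x)*(-6 + 4) = (16 + x)*(-2) = -32 - 2*x)
b(k) = -38 - k (b(k) = (-32 - 2*3) - k = (-32 - 6) - k = -38 - k)
(b(F) + 101)² = ((-38 - 1*(-8)) + 101)² = ((-38 + 8) + 101)² = (-30 + 101)² = 71² = 5041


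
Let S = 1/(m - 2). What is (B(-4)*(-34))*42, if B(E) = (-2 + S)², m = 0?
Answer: -8925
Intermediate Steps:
S = -½ (S = 1/(0 - 2) = 1/(-2) = -½ ≈ -0.50000)
B(E) = 25/4 (B(E) = (-2 - ½)² = (-5/2)² = 25/4)
(B(-4)*(-34))*42 = ((25/4)*(-34))*42 = -425/2*42 = -8925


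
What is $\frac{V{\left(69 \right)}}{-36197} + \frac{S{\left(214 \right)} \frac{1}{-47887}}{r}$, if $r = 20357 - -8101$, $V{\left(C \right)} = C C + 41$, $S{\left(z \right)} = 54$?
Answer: $- \frac{17312209185}{130497677779} \approx -0.13266$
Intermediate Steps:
$V{\left(C \right)} = 41 + C^{2}$ ($V{\left(C \right)} = C^{2} + 41 = 41 + C^{2}$)
$r = 28458$ ($r = 20357 + 8101 = 28458$)
$\frac{V{\left(69 \right)}}{-36197} + \frac{S{\left(214 \right)} \frac{1}{-47887}}{r} = \frac{41 + 69^{2}}{-36197} + \frac{54 \frac{1}{-47887}}{28458} = \left(41 + 4761\right) \left(- \frac{1}{36197}\right) + 54 \left(- \frac{1}{47887}\right) \frac{1}{28458} = 4802 \left(- \frac{1}{36197}\right) - \frac{1}{25236449} = - \frac{686}{5171} - \frac{1}{25236449} = - \frac{17312209185}{130497677779}$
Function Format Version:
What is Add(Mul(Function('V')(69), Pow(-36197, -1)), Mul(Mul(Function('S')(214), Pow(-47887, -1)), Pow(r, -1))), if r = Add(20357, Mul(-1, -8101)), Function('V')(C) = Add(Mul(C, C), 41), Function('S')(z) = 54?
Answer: Rational(-17312209185, 130497677779) ≈ -0.13266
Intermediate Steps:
Function('V')(C) = Add(41, Pow(C, 2)) (Function('V')(C) = Add(Pow(C, 2), 41) = Add(41, Pow(C, 2)))
r = 28458 (r = Add(20357, 8101) = 28458)
Add(Mul(Function('V')(69), Pow(-36197, -1)), Mul(Mul(Function('S')(214), Pow(-47887, -1)), Pow(r, -1))) = Add(Mul(Add(41, Pow(69, 2)), Pow(-36197, -1)), Mul(Mul(54, Pow(-47887, -1)), Pow(28458, -1))) = Add(Mul(Add(41, 4761), Rational(-1, 36197)), Mul(Mul(54, Rational(-1, 47887)), Rational(1, 28458))) = Add(Mul(4802, Rational(-1, 36197)), Mul(Rational(-54, 47887), Rational(1, 28458))) = Add(Rational(-686, 5171), Rational(-1, 25236449)) = Rational(-17312209185, 130497677779)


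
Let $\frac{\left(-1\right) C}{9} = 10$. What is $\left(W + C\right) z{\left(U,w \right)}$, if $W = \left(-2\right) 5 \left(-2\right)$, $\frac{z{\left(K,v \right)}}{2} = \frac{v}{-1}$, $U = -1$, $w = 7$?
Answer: $980$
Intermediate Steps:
$C = -90$ ($C = \left(-9\right) 10 = -90$)
$z{\left(K,v \right)} = - 2 v$ ($z{\left(K,v \right)} = 2 \frac{v}{-1} = 2 v \left(-1\right) = 2 \left(- v\right) = - 2 v$)
$W = 20$ ($W = \left(-10\right) \left(-2\right) = 20$)
$\left(W + C\right) z{\left(U,w \right)} = \left(20 - 90\right) \left(\left(-2\right) 7\right) = \left(-70\right) \left(-14\right) = 980$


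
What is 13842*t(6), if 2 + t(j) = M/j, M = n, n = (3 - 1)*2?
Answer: -18456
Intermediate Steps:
n = 4 (n = 2*2 = 4)
M = 4
t(j) = -2 + 4/j
13842*t(6) = 13842*(-2 + 4/6) = 13842*(-2 + 4*(1/6)) = 13842*(-2 + 2/3) = 13842*(-4/3) = -18456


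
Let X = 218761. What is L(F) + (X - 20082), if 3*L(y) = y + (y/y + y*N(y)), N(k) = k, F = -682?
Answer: 1060480/3 ≈ 3.5349e+5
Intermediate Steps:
L(y) = ⅓ + y/3 + y²/3 (L(y) = (y + (y/y + y*y))/3 = (y + (1 + y²))/3 = (1 + y + y²)/3 = ⅓ + y/3 + y²/3)
L(F) + (X - 20082) = (⅓ + (⅓)*(-682) + (⅓)*(-682)²) + (218761 - 20082) = (⅓ - 682/3 + (⅓)*465124) + 198679 = (⅓ - 682/3 + 465124/3) + 198679 = 464443/3 + 198679 = 1060480/3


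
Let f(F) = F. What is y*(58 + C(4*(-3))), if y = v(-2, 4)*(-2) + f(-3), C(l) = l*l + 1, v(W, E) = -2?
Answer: 203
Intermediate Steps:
C(l) = 1 + l² (C(l) = l² + 1 = 1 + l²)
y = 1 (y = -2*(-2) - 3 = 4 - 3 = 1)
y*(58 + C(4*(-3))) = 1*(58 + (1 + (4*(-3))²)) = 1*(58 + (1 + (-12)²)) = 1*(58 + (1 + 144)) = 1*(58 + 145) = 1*203 = 203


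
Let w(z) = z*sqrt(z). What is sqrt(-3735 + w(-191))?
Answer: sqrt(-3735 - 191*I*sqrt(191)) ≈ 20.477 - 64.454*I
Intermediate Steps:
w(z) = z**(3/2)
sqrt(-3735 + w(-191)) = sqrt(-3735 + (-191)**(3/2)) = sqrt(-3735 - 191*I*sqrt(191))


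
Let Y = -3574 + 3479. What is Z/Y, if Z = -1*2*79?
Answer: 158/95 ≈ 1.6632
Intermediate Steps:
Y = -95
Z = -158 (Z = -2*79 = -158)
Z/Y = -158/(-95) = -158*(-1/95) = 158/95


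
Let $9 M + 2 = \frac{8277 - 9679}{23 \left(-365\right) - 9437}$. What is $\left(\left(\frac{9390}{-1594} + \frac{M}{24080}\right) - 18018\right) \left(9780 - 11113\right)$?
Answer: $\frac{860473729534241537}{35814502080} \approx 2.4026 \cdot 10^{7}$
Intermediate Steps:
$M = - \frac{17131}{80244}$ ($M = - \frac{2}{9} + \frac{\left(8277 - 9679\right) \frac{1}{23 \left(-365\right) - 9437}}{9} = - \frac{2}{9} + \frac{\left(-1402\right) \frac{1}{-8395 - 9437}}{9} = - \frac{2}{9} + \frac{\left(-1402\right) \frac{1}{-17832}}{9} = - \frac{2}{9} + \frac{\left(-1402\right) \left(- \frac{1}{17832}\right)}{9} = - \frac{2}{9} + \frac{1}{9} \cdot \frac{701}{8916} = - \frac{2}{9} + \frac{701}{80244} = - \frac{17131}{80244} \approx -0.21349$)
$\left(\left(\frac{9390}{-1594} + \frac{M}{24080}\right) - 18018\right) \left(9780 - 11113\right) = \left(\left(\frac{9390}{-1594} - \frac{17131}{80244 \cdot 24080}\right) - 18018\right) \left(9780 - 11113\right) = \left(\left(9390 \left(- \frac{1}{1594}\right) - \frac{17131}{1932275520}\right) - 18018\right) \left(-1333\right) = \left(\left(- \frac{4695}{797} - \frac{17131}{1932275520}\right) - 18018\right) \left(-1333\right) = \left(- \frac{9072047219807}{1540023589440} - 18018\right) \left(-1333\right) = \left(- \frac{27757217081749727}{1540023589440}\right) \left(-1333\right) = \frac{860473729534241537}{35814502080}$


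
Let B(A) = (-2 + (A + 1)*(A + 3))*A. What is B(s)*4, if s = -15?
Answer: -9960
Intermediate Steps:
B(A) = A*(-2 + (1 + A)*(3 + A)) (B(A) = (-2 + (1 + A)*(3 + A))*A = A*(-2 + (1 + A)*(3 + A)))
B(s)*4 = -15*(1 + (-15)² + 4*(-15))*4 = -15*(1 + 225 - 60)*4 = -15*166*4 = -2490*4 = -9960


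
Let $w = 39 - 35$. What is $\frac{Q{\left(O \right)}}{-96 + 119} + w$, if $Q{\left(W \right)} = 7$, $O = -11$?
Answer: $\frac{99}{23} \approx 4.3043$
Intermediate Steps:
$w = 4$
$\frac{Q{\left(O \right)}}{-96 + 119} + w = \frac{7}{-96 + 119} + 4 = \frac{7}{23} + 4 = \frac{99}{23}$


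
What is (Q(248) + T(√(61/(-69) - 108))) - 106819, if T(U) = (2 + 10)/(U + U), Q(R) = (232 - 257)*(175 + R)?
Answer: -117394 - 6*I*√518397/7513 ≈ -1.1739e+5 - 0.575*I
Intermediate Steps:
Q(R) = -4375 - 25*R (Q(R) = -25*(175 + R) = -4375 - 25*R)
T(U) = 6/U (T(U) = 12/((2*U)) = 12*(1/(2*U)) = 6/U)
(Q(248) + T(√(61/(-69) - 108))) - 106819 = ((-4375 - 25*248) + 6/(√(61/(-69) - 108))) - 106819 = ((-4375 - 6200) + 6/(√(61*(-1/69) - 108))) - 106819 = (-10575 + 6/(√(-61/69 - 108))) - 106819 = (-10575 + 6/(√(-7513/69))) - 106819 = (-10575 + 6/((I*√518397/69))) - 106819 = (-10575 + 6*(-I*√518397/7513)) - 106819 = (-10575 - 6*I*√518397/7513) - 106819 = -117394 - 6*I*√518397/7513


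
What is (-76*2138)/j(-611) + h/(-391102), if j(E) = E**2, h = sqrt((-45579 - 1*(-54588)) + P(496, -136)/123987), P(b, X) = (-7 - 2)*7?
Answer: -162488/373321 - sqrt(3847037019315)/8081927279 ≈ -0.43549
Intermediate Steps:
P(b, X) = -63 (P(b, X) = -9*7 = -63)
h = 2*sqrt(3847037019315)/41329 (h = sqrt((-45579 - 1*(-54588)) - 63/123987) = sqrt((-45579 + 54588) - 63*1/123987) = sqrt(9009 - 21/41329) = sqrt(372332940/41329) = 2*sqrt(3847037019315)/41329 ≈ 94.916)
(-76*2138)/j(-611) + h/(-391102) = (-76*2138)/((-611)**2) + (2*sqrt(3847037019315)/41329)/(-391102) = -162488/373321 + (2*sqrt(3847037019315)/41329)*(-1/391102) = -162488*1/373321 - sqrt(3847037019315)/8081927279 = -162488/373321 - sqrt(3847037019315)/8081927279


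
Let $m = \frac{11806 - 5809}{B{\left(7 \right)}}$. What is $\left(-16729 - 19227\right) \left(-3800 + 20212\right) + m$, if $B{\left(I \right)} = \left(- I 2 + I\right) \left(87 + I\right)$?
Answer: $- \frac{388292301773}{658} \approx -5.9011 \cdot 10^{8}$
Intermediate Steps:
$B{\left(I \right)} = - I \left(87 + I\right)$ ($B{\left(I \right)} = \left(- 2 I + I\right) \left(87 + I\right) = - I \left(87 + I\right)$)
$m = - \frac{5997}{658}$ ($m = \frac{11806 - 5809}{\left(-1\right) 7 \left(87 + 7\right)} = \frac{11806 - 5809}{\left(-1\right) 7 \cdot 94} = \frac{5997}{-658} = 5997 \left(- \frac{1}{658}\right) = - \frac{5997}{658} \approx -9.114$)
$\left(-16729 - 19227\right) \left(-3800 + 20212\right) + m = \left(-16729 - 19227\right) \left(-3800 + 20212\right) - \frac{5997}{658} = \left(-35956\right) 16412 - \frac{5997}{658} = -590109872 - \frac{5997}{658} = - \frac{388292301773}{658}$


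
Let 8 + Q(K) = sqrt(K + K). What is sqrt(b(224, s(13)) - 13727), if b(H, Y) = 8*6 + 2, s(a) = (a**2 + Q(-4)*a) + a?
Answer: I*sqrt(13677) ≈ 116.95*I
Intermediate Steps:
Q(K) = -8 + sqrt(2)*sqrt(K) (Q(K) = -8 + sqrt(K + K) = -8 + sqrt(2*K) = -8 + sqrt(2)*sqrt(K))
s(a) = a + a**2 + a*(-8 + 2*I*sqrt(2)) (s(a) = (a**2 + (-8 + sqrt(2)*sqrt(-4))*a) + a = (a**2 + (-8 + sqrt(2)*(2*I))*a) + a = (a**2 + (-8 + 2*I*sqrt(2))*a) + a = (a**2 + a*(-8 + 2*I*sqrt(2))) + a = a + a**2 + a*(-8 + 2*I*sqrt(2)))
b(H, Y) = 50 (b(H, Y) = 48 + 2 = 50)
sqrt(b(224, s(13)) - 13727) = sqrt(50 - 13727) = sqrt(-13677) = I*sqrt(13677)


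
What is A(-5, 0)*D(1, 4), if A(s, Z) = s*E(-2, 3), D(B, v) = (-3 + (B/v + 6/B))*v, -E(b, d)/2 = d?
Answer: 390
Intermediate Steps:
E(b, d) = -2*d
D(B, v) = v*(-3 + 6/B + B/v) (D(B, v) = (-3 + (6/B + B/v))*v = (-3 + 6/B + B/v)*v = v*(-3 + 6/B + B/v))
A(s, Z) = -6*s (A(s, Z) = s*(-2*3) = s*(-6) = -6*s)
A(-5, 0)*D(1, 4) = (-6*(-5))*(1 - 3*4 + 6*4/1) = 30*(1 - 12 + 6*4*1) = 30*(1 - 12 + 24) = 30*13 = 390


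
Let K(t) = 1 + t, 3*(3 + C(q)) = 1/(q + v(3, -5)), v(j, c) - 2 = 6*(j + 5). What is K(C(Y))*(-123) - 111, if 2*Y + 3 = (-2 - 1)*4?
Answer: 11393/85 ≈ 134.04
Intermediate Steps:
Y = -15/2 (Y = -3/2 + ((-2 - 1)*4)/2 = -3/2 + (-3*4)/2 = -3/2 + (1/2)*(-12) = -3/2 - 6 = -15/2 ≈ -7.5000)
v(j, c) = 32 + 6*j (v(j, c) = 2 + 6*(j + 5) = 2 + 6*(5 + j) = 2 + (30 + 6*j) = 32 + 6*j)
C(q) = -3 + 1/(3*(50 + q)) (C(q) = -3 + 1/(3*(q + (32 + 6*3))) = -3 + 1/(3*(q + (32 + 18))) = -3 + 1/(3*(q + 50)) = -3 + 1/(3*(50 + q)))
K(C(Y))*(-123) - 111 = (1 + (-449 - 9*(-15/2))/(3*(50 - 15/2)))*(-123) - 111 = (1 + (-449 + 135/2)/(3*(85/2)))*(-123) - 111 = (1 + (1/3)*(2/85)*(-763/2))*(-123) - 111 = (1 - 763/255)*(-123) - 111 = -508/255*(-123) - 111 = 20828/85 - 111 = 11393/85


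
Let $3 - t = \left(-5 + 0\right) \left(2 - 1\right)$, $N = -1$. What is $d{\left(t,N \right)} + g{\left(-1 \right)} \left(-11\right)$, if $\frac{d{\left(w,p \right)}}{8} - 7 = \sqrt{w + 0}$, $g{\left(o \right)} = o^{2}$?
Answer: $45 + 16 \sqrt{2} \approx 67.627$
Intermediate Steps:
$t = 8$ ($t = 3 - \left(-5 + 0\right) \left(2 - 1\right) = 3 - \left(-5\right) 1 = 3 - -5 = 3 + 5 = 8$)
$d{\left(w,p \right)} = 56 + 8 \sqrt{w}$ ($d{\left(w,p \right)} = 56 + 8 \sqrt{w + 0} = 56 + 8 \sqrt{w}$)
$d{\left(t,N \right)} + g{\left(-1 \right)} \left(-11\right) = \left(56 + 8 \sqrt{8}\right) + \left(-1\right)^{2} \left(-11\right) = \left(56 + 8 \cdot 2 \sqrt{2}\right) + 1 \left(-11\right) = \left(56 + 16 \sqrt{2}\right) - 11 = 45 + 16 \sqrt{2}$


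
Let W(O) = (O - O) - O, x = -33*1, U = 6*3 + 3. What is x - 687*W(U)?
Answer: 14394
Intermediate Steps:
U = 21 (U = 18 + 3 = 21)
x = -33
W(O) = -O (W(O) = 0 - O = -O)
x - 687*W(U) = -33 - (-687)*21 = -33 - 687*(-21) = -33 + 14427 = 14394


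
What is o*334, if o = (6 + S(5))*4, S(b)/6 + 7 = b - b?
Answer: -48096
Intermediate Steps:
S(b) = -42 (S(b) = -42 + 6*(b - b) = -42 + 6*0 = -42 + 0 = -42)
o = -144 (o = (6 - 42)*4 = -36*4 = -144)
o*334 = -144*334 = -48096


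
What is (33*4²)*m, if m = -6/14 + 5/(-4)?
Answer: -6204/7 ≈ -886.29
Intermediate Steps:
m = -47/28 (m = -6*1/14 + 5*(-¼) = -3/7 - 5/4 = -47/28 ≈ -1.6786)
(33*4²)*m = (33*4²)*(-47/28) = (33*16)*(-47/28) = 528*(-47/28) = -6204/7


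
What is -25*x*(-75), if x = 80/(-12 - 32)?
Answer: -37500/11 ≈ -3409.1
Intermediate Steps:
x = -20/11 (x = 80/(-44) = 80*(-1/44) = -20/11 ≈ -1.8182)
-25*x*(-75) = -25*(-20/11)*(-75) = (500/11)*(-75) = -37500/11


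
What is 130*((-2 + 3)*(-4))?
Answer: -520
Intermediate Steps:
130*((-2 + 3)*(-4)) = 130*(1*(-4)) = 130*(-4) = -520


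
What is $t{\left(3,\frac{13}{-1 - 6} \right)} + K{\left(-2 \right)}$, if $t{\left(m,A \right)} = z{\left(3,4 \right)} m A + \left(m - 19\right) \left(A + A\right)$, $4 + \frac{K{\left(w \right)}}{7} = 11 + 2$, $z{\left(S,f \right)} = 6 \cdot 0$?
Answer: $\frac{857}{7} \approx 122.43$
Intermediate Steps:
$z{\left(S,f \right)} = 0$
$K{\left(w \right)} = 63$ ($K{\left(w \right)} = -28 + 7 \left(11 + 2\right) = -28 + 7 \cdot 13 = -28 + 91 = 63$)
$t{\left(m,A \right)} = 2 A \left(-19 + m\right)$ ($t{\left(m,A \right)} = 0 m A + \left(m - 19\right) \left(A + A\right) = 0 A + \left(-19 + m\right) 2 A = 0 + 2 A \left(-19 + m\right) = 2 A \left(-19 + m\right)$)
$t{\left(3,\frac{13}{-1 - 6} \right)} + K{\left(-2 \right)} = 2 \frac{13}{-1 - 6} \left(-19 + 3\right) + 63 = 2 \frac{13}{-7} \left(-16\right) + 63 = 2 \cdot 13 \left(- \frac{1}{7}\right) \left(-16\right) + 63 = 2 \left(- \frac{13}{7}\right) \left(-16\right) + 63 = \frac{416}{7} + 63 = \frac{857}{7}$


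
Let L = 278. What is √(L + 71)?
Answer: √349 ≈ 18.682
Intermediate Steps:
√(L + 71) = √(278 + 71) = √349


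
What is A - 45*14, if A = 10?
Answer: -620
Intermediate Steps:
A - 45*14 = 10 - 45*14 = 10 - 630 = -620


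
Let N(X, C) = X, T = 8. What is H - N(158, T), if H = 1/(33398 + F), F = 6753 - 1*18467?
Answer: -3426071/21684 ≈ -158.00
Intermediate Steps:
F = -11714 (F = 6753 - 18467 = -11714)
H = 1/21684 (H = 1/(33398 - 11714) = 1/21684 ≈ 4.6117e-5)
H - N(158, T) = 1/21684 - 1*158 = 1/21684 - 158 = -3426071/21684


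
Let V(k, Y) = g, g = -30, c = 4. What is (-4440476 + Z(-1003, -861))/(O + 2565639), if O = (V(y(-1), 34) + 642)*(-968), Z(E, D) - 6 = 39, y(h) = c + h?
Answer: -4440431/1973223 ≈ -2.2503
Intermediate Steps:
y(h) = 4 + h
Z(E, D) = 45 (Z(E, D) = 6 + 39 = 45)
V(k, Y) = -30
O = -592416 (O = (-30 + 642)*(-968) = 612*(-968) = -592416)
(-4440476 + Z(-1003, -861))/(O + 2565639) = (-4440476 + 45)/(-592416 + 2565639) = -4440431/1973223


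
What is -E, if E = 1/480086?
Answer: -1/480086 ≈ -2.0830e-6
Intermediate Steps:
E = 1/480086 ≈ 2.0830e-6
-E = -1*1/480086 = -1/480086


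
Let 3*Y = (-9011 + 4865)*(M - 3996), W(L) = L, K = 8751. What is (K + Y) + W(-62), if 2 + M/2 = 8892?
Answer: -19040799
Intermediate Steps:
M = 17780 (M = -4 + 2*8892 = -4 + 17784 = 17780)
Y = -19049488 (Y = ((-9011 + 4865)*(17780 - 3996))/3 = (-4146*13784)/3 = (⅓)*(-57148464) = -19049488)
(K + Y) + W(-62) = (8751 - 19049488) - 62 = -19040737 - 62 = -19040799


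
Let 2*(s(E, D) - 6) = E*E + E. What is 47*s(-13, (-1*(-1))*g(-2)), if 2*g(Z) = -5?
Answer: 3948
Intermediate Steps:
g(Z) = -5/2 (g(Z) = (½)*(-5) = -5/2)
s(E, D) = 6 + E/2 + E²/2 (s(E, D) = 6 + (E*E + E)/2 = 6 + (E² + E)/2 = 6 + (E + E²)/2 = 6 + (E/2 + E²/2) = 6 + E/2 + E²/2)
47*s(-13, (-1*(-1))*g(-2)) = 47*(6 + (½)*(-13) + (½)*(-13)²) = 47*(6 - 13/2 + (½)*169) = 47*(6 - 13/2 + 169/2) = 47*84 = 3948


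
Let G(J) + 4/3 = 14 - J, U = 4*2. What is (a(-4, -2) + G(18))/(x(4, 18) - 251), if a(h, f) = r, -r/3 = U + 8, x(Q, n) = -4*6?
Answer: 32/165 ≈ 0.19394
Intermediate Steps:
U = 8
x(Q, n) = -24
r = -48 (r = -3*(8 + 8) = -3*16 = -48)
G(J) = 38/3 - J (G(J) = -4/3 + (14 - J) = 38/3 - J)
a(h, f) = -48
(a(-4, -2) + G(18))/(x(4, 18) - 251) = (-48 + (38/3 - 1*18))/(-24 - 251) = (-48 + (38/3 - 18))/(-275) = (-48 - 16/3)*(-1/275) = -160/3*(-1/275) = 32/165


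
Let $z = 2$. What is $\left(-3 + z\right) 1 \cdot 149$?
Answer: $-149$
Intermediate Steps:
$\left(-3 + z\right) 1 \cdot 149 = \left(-3 + 2\right) 1 \cdot 149 = \left(-1\right) 1 \cdot 149 = \left(-1\right) 149 = -149$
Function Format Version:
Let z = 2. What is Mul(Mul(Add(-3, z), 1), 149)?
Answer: -149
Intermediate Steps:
Mul(Mul(Add(-3, z), 1), 149) = Mul(Mul(Add(-3, 2), 1), 149) = Mul(Mul(-1, 1), 149) = Mul(-1, 149) = -149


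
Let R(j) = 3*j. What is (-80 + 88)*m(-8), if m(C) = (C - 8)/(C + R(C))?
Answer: 4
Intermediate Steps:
m(C) = (-8 + C)/(4*C) (m(C) = (C - 8)/(C + 3*C) = (-8 + C)/((4*C)) = (-8 + C)*(1/(4*C)) = (-8 + C)/(4*C))
(-80 + 88)*m(-8) = (-80 + 88)*((¼)*(-8 - 8)/(-8)) = 8*((¼)*(-⅛)*(-16)) = 8*(½) = 4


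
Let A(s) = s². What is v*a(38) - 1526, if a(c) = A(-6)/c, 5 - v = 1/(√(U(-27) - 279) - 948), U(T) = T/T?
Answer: -12992079332/8540329 + 9*I*√278/8540329 ≈ -1521.3 + 1.7571e-5*I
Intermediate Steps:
U(T) = 1
v = 5 - 1/(-948 + I*√278) (v = 5 - 1/(√(1 - 279) - 948) = 5 - 1/(√(-278) - 948) = 5 - 1/(I*√278 - 948) = 5 - 1/(-948 + I*√278) ≈ 5.0011 + 1.8547e-5*I)
a(c) = 36/c (a(c) = (-6)²/c = 36/c)
v*a(38) - 1526 = (2247929/449491 + I*√278/898982)*(36/38) - 1526 = (2247929/449491 + I*√278/898982)*(36*(1/38)) - 1526 = (2247929/449491 + I*√278/898982)*(18/19) - 1526 = (40462722/8540329 + 9*I*√278/8540329) - 1526 = -12992079332/8540329 + 9*I*√278/8540329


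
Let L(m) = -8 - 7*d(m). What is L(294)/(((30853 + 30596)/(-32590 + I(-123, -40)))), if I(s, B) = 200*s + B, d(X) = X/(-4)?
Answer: -28986995/61449 ≈ -471.72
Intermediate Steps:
d(X) = -X/4 (d(X) = X*(-1/4) = -X/4)
I(s, B) = B + 200*s
L(m) = -8 + 7*m/4 (L(m) = -8 - (-7)*m/4 = -8 + 7*m/4)
L(294)/(((30853 + 30596)/(-32590 + I(-123, -40)))) = (-8 + (7/4)*294)/(((30853 + 30596)/(-32590 + (-40 + 200*(-123))))) = (-8 + 1029/2)/((61449/(-32590 + (-40 - 24600)))) = 1013/(2*((61449/(-32590 - 24640)))) = 1013/(2*((61449/(-57230)))) = 1013/(2*((61449*(-1/57230)))) = 1013/(2*(-61449/57230)) = (1013/2)*(-57230/61449) = -28986995/61449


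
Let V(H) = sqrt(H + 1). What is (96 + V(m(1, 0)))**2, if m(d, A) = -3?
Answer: (96 + I*sqrt(2))**2 ≈ 9214.0 + 271.53*I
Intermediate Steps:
V(H) = sqrt(1 + H)
(96 + V(m(1, 0)))**2 = (96 + sqrt(1 - 3))**2 = (96 + sqrt(-2))**2 = (96 + I*sqrt(2))**2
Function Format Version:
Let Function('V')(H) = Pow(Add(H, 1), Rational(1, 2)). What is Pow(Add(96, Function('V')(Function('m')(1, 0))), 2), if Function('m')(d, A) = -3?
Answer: Pow(Add(96, Mul(I, Pow(2, Rational(1, 2)))), 2) ≈ Add(9214.0, Mul(271.53, I))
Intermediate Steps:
Function('V')(H) = Pow(Add(1, H), Rational(1, 2))
Pow(Add(96, Function('V')(Function('m')(1, 0))), 2) = Pow(Add(96, Pow(Add(1, -3), Rational(1, 2))), 2) = Pow(Add(96, Pow(-2, Rational(1, 2))), 2) = Pow(Add(96, Mul(I, Pow(2, Rational(1, 2)))), 2)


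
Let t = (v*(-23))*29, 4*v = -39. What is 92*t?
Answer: 598299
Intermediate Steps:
v = -39/4 (v = (¼)*(-39) = -39/4 ≈ -9.7500)
t = 26013/4 (t = -39/4*(-23)*29 = (897/4)*29 = 26013/4 ≈ 6503.3)
92*t = 92*(26013/4) = 598299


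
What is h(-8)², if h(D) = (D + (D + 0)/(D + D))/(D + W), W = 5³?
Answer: 25/6084 ≈ 0.0041091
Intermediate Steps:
W = 125
h(D) = (½ + D)/(125 + D) (h(D) = (D + (D + 0)/(D + D))/(D + 125) = (D + D/((2*D)))/(125 + D) = (D + D*(1/(2*D)))/(125 + D) = (D + ½)/(125 + D) = (½ + D)/(125 + D))
h(-8)² = ((½ - 8)/(125 - 8))² = (-15/2/117)² = ((1/117)*(-15/2))² = (-5/78)² = 25/6084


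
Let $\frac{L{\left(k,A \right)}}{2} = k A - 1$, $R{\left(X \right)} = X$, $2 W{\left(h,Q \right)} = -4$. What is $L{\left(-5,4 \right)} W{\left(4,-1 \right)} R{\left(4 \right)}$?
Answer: $336$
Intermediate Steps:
$W{\left(h,Q \right)} = -2$ ($W{\left(h,Q \right)} = \frac{1}{2} \left(-4\right) = -2$)
$L{\left(k,A \right)} = -2 + 2 A k$ ($L{\left(k,A \right)} = 2 \left(k A - 1\right) = 2 \left(A k - 1\right) = 2 \left(-1 + A k\right) = -2 + 2 A k$)
$L{\left(-5,4 \right)} W{\left(4,-1 \right)} R{\left(4 \right)} = \left(-2 + 2 \cdot 4 \left(-5\right)\right) \left(-2\right) 4 = \left(-2 - 40\right) \left(-2\right) 4 = \left(-42\right) \left(-2\right) 4 = 84 \cdot 4 = 336$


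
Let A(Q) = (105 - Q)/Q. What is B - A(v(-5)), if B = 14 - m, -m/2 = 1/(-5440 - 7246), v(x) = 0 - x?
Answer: -38059/6343 ≈ -6.0002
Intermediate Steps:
v(x) = -x
A(Q) = (105 - Q)/Q
m = 1/6343 (m = -2/(-5440 - 7246) = -2/(-12686) = -2*(-1/12686) = 1/6343 ≈ 0.00015765)
B = 88801/6343 (B = 14 - 1*1/6343 = 14 - 1/6343 = 88801/6343 ≈ 14.000)
B - A(v(-5)) = 88801/6343 - (105 - (-1)*(-5))/((-1*(-5))) = 88801/6343 - (105 - 1*5)/5 = 88801/6343 - (105 - 5)/5 = 88801/6343 - 100/5 = 88801/6343 - 1*20 = 88801/6343 - 20 = -38059/6343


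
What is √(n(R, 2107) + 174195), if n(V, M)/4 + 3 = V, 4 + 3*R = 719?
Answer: √1576227/3 ≈ 418.49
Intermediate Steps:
R = 715/3 (R = -4/3 + (⅓)*719 = -4/3 + 719/3 = 715/3 ≈ 238.33)
n(V, M) = -12 + 4*V
√(n(R, 2107) + 174195) = √((-12 + 4*(715/3)) + 174195) = √((-12 + 2860/3) + 174195) = √(2824/3 + 174195) = √(525409/3) = √1576227/3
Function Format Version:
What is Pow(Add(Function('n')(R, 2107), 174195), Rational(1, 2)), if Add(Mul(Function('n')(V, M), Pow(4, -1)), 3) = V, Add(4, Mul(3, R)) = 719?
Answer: Mul(Rational(1, 3), Pow(1576227, Rational(1, 2))) ≈ 418.49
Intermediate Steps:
R = Rational(715, 3) (R = Add(Rational(-4, 3), Mul(Rational(1, 3), 719)) = Add(Rational(-4, 3), Rational(719, 3)) = Rational(715, 3) ≈ 238.33)
Function('n')(V, M) = Add(-12, Mul(4, V))
Pow(Add(Function('n')(R, 2107), 174195), Rational(1, 2)) = Pow(Add(Add(-12, Mul(4, Rational(715, 3))), 174195), Rational(1, 2)) = Pow(Add(Add(-12, Rational(2860, 3)), 174195), Rational(1, 2)) = Pow(Add(Rational(2824, 3), 174195), Rational(1, 2)) = Pow(Rational(525409, 3), Rational(1, 2)) = Mul(Rational(1, 3), Pow(1576227, Rational(1, 2)))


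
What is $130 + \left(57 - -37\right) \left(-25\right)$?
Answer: $-2220$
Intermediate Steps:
$130 + \left(57 - -37\right) \left(-25\right) = 130 + \left(57 + 37\right) \left(-25\right) = 130 + 94 \left(-25\right) = 130 - 2350 = -2220$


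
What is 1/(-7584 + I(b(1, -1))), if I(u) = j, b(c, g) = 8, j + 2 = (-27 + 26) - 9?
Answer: -1/7596 ≈ -0.00013165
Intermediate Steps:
j = -12 (j = -2 + ((-27 + 26) - 9) = -2 + (-1 - 9) = -2 - 10 = -12)
I(u) = -12
1/(-7584 + I(b(1, -1))) = 1/(-7584 - 12) = 1/(-7596) = -1/7596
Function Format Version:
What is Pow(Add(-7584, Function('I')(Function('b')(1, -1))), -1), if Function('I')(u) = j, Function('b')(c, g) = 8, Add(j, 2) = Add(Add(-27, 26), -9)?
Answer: Rational(-1, 7596) ≈ -0.00013165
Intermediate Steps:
j = -12 (j = Add(-2, Add(Add(-27, 26), -9)) = Add(-2, Add(-1, -9)) = Add(-2, -10) = -12)
Function('I')(u) = -12
Pow(Add(-7584, Function('I')(Function('b')(1, -1))), -1) = Pow(Add(-7584, -12), -1) = Pow(-7596, -1) = Rational(-1, 7596)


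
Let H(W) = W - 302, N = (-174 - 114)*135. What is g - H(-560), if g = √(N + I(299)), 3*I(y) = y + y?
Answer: 862 + I*√348126/3 ≈ 862.0 + 196.67*I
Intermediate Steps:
I(y) = 2*y/3 (I(y) = (y + y)/3 = (2*y)/3 = 2*y/3)
N = -38880 (N = -288*135 = -38880)
H(W) = -302 + W
g = I*√348126/3 (g = √(-38880 + (⅔)*299) = √(-38880 + 598/3) = √(-116042/3) = I*√348126/3 ≈ 196.67*I)
g - H(-560) = I*√348126/3 - (-302 - 560) = I*√348126/3 - 1*(-862) = I*√348126/3 + 862 = 862 + I*√348126/3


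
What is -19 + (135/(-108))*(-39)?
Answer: 119/4 ≈ 29.750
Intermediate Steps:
-19 + (135/(-108))*(-39) = -19 + (135*(-1/108))*(-39) = -19 - 5/4*(-39) = -19 + 195/4 = 119/4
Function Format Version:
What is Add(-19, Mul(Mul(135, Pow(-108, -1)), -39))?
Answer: Rational(119, 4) ≈ 29.750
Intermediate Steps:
Add(-19, Mul(Mul(135, Pow(-108, -1)), -39)) = Add(-19, Mul(Mul(135, Rational(-1, 108)), -39)) = Add(-19, Mul(Rational(-5, 4), -39)) = Add(-19, Rational(195, 4)) = Rational(119, 4)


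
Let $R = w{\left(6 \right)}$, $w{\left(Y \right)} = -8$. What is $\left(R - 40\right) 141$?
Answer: $-6768$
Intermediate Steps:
$R = -8$
$\left(R - 40\right) 141 = \left(-8 - 40\right) 141 = \left(-48\right) 141 = -6768$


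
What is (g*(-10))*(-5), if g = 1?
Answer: 50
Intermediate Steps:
(g*(-10))*(-5) = (1*(-10))*(-5) = -10*(-5) = 50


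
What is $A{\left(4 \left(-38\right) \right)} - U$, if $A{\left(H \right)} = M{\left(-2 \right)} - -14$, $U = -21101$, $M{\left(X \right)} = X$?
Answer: $21113$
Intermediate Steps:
$A{\left(H \right)} = 12$ ($A{\left(H \right)} = -2 - -14 = -2 + 14 = 12$)
$A{\left(4 \left(-38\right) \right)} - U = 12 - -21101 = 12 + 21101 = 21113$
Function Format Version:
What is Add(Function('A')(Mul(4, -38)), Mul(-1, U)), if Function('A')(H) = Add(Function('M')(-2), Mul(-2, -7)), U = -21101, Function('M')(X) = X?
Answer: 21113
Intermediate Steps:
Function('A')(H) = 12 (Function('A')(H) = Add(-2, Mul(-2, -7)) = Add(-2, 14) = 12)
Add(Function('A')(Mul(4, -38)), Mul(-1, U)) = Add(12, Mul(-1, -21101)) = Add(12, 21101) = 21113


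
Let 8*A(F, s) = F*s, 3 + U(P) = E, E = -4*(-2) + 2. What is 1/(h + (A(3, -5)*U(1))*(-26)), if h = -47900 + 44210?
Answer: -4/13395 ≈ -0.00029862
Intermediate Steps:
E = 10 (E = 8 + 2 = 10)
U(P) = 7 (U(P) = -3 + 10 = 7)
A(F, s) = F*s/8 (A(F, s) = (F*s)/8 = F*s/8)
h = -3690
1/(h + (A(3, -5)*U(1))*(-26)) = 1/(-3690 + (((1/8)*3*(-5))*7)*(-26)) = 1/(-3690 - 15/8*7*(-26)) = 1/(-3690 - 105/8*(-26)) = 1/(-3690 + 1365/4) = 1/(-13395/4) = -4/13395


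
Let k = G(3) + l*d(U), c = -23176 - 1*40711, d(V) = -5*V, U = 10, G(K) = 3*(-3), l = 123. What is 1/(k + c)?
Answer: -1/70046 ≈ -1.4276e-5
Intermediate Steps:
G(K) = -9
c = -63887 (c = -23176 - 40711 = -63887)
k = -6159 (k = -9 + 123*(-5*10) = -9 + 123*(-50) = -9 - 6150 = -6159)
1/(k + c) = 1/(-6159 - 63887) = 1/(-70046) = -1/70046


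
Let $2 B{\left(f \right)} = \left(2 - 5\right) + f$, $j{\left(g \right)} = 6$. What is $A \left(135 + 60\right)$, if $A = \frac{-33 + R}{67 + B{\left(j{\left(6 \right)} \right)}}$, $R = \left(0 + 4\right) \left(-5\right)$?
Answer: $- \frac{20670}{137} \approx -150.88$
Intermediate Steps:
$B{\left(f \right)} = - \frac{3}{2} + \frac{f}{2}$ ($B{\left(f \right)} = \frac{\left(2 - 5\right) + f}{2} = \frac{-3 + f}{2} = - \frac{3}{2} + \frac{f}{2}$)
$R = -20$ ($R = 4 \left(-5\right) = -20$)
$A = - \frac{106}{137}$ ($A = \frac{-33 - 20}{67 + \left(- \frac{3}{2} + \frac{1}{2} \cdot 6\right)} = - \frac{53}{67 + \left(- \frac{3}{2} + 3\right)} = - \frac{53}{67 + \frac{3}{2}} = - \frac{53}{\frac{137}{2}} = \left(-53\right) \frac{2}{137} = - \frac{106}{137} \approx -0.77372$)
$A \left(135 + 60\right) = - \frac{106 \left(135 + 60\right)}{137} = \left(- \frac{106}{137}\right) 195 = - \frac{20670}{137}$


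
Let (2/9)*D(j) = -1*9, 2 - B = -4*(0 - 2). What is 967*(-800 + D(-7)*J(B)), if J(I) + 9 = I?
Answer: -372295/2 ≈ -1.8615e+5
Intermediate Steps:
B = -6 (B = 2 - (-4)*(0 - 2) = 2 - (-4)*(-2) = 2 - 1*8 = 2 - 8 = -6)
D(j) = -81/2 (D(j) = 9*(-1*9)/2 = (9/2)*(-9) = -81/2)
J(I) = -9 + I
967*(-800 + D(-7)*J(B)) = 967*(-800 - 81*(-9 - 6)/2) = 967*(-800 - 81/2*(-15)) = 967*(-800 + 1215/2) = 967*(-385/2) = -372295/2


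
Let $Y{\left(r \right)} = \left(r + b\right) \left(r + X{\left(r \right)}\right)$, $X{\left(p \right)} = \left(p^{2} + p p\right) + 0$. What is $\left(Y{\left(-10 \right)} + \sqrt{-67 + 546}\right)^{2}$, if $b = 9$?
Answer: $\left(-190 + \sqrt{479}\right)^{2} \approx 28262.0$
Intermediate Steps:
$X{\left(p \right)} = 2 p^{2}$ ($X{\left(p \right)} = \left(p^{2} + p^{2}\right) + 0 = 2 p^{2} + 0 = 2 p^{2}$)
$Y{\left(r \right)} = \left(9 + r\right) \left(r + 2 r^{2}\right)$ ($Y{\left(r \right)} = \left(r + 9\right) \left(r + 2 r^{2}\right) = \left(9 + r\right) \left(r + 2 r^{2}\right)$)
$\left(Y{\left(-10 \right)} + \sqrt{-67 + 546}\right)^{2} = \left(- 10 \left(9 + 2 \left(-10\right)^{2} + 19 \left(-10\right)\right) + \sqrt{-67 + 546}\right)^{2} = \left(- 10 \left(9 + 2 \cdot 100 - 190\right) + \sqrt{479}\right)^{2} = \left(- 10 \left(9 + 200 - 190\right) + \sqrt{479}\right)^{2} = \left(\left(-10\right) 19 + \sqrt{479}\right)^{2} = \left(-190 + \sqrt{479}\right)^{2}$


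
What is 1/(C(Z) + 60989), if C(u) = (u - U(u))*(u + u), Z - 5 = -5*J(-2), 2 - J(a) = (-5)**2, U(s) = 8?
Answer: 1/87869 ≈ 1.1381e-5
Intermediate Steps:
J(a) = -23 (J(a) = 2 - 1*(-5)**2 = 2 - 1*25 = 2 - 25 = -23)
Z = 120 (Z = 5 - 5*(-23) = 5 + 115 = 120)
C(u) = 2*u*(-8 + u) (C(u) = (u - 1*8)*(u + u) = (u - 8)*(2*u) = (-8 + u)*(2*u) = 2*u*(-8 + u))
1/(C(Z) + 60989) = 1/(2*120*(-8 + 120) + 60989) = 1/(2*120*112 + 60989) = 1/(26880 + 60989) = 1/87869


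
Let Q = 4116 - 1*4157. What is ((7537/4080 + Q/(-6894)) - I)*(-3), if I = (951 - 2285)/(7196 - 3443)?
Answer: -4317705301/651620880 ≈ -6.6261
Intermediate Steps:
Q = -41 (Q = 4116 - 4157 = -41)
I = -1334/3753 ≈ -0.35545
((7537/4080 + Q/(-6894)) - I)*(-3) = ((7537/4080 - 41/(-6894)) - 1*(-1334/3753))*(-3) = ((7537*(1/4080) - 41*(-1/6894)) + 1334/3753)*(-3) = ((7537/4080 + 41/6894) + 1334/3753)*(-3) = (8687893/4687920 + 1334/3753)*(-3) = (4317705301/1954862640)*(-3) = -4317705301/651620880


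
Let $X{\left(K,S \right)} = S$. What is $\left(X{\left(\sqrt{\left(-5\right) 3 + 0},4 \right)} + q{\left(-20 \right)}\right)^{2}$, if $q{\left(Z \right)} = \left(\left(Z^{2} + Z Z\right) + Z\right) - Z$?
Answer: $646416$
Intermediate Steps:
$q{\left(Z \right)} = 2 Z^{2}$ ($q{\left(Z \right)} = \left(\left(Z^{2} + Z^{2}\right) + Z\right) - Z = \left(2 Z^{2} + Z\right) - Z = \left(Z + 2 Z^{2}\right) - Z = 2 Z^{2}$)
$\left(X{\left(\sqrt{\left(-5\right) 3 + 0},4 \right)} + q{\left(-20 \right)}\right)^{2} = \left(4 + 2 \left(-20\right)^{2}\right)^{2} = \left(4 + 2 \cdot 400\right)^{2} = \left(4 + 800\right)^{2} = 804^{2} = 646416$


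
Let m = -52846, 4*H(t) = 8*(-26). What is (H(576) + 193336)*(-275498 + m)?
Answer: -63463641696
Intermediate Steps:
H(t) = -52 (H(t) = (8*(-26))/4 = (¼)*(-208) = -52)
(H(576) + 193336)*(-275498 + m) = (-52 + 193336)*(-275498 - 52846) = 193284*(-328344) = -63463641696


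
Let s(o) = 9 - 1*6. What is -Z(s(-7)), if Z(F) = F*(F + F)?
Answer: -18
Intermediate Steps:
s(o) = 3 (s(o) = 9 - 6 = 3)
Z(F) = 2*F² (Z(F) = F*(2*F) = 2*F²)
-Z(s(-7)) = -2*3² = -2*9 = -1*18 = -18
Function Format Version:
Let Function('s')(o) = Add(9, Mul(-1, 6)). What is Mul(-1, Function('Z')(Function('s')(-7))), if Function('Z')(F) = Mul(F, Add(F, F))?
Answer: -18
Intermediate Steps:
Function('s')(o) = 3 (Function('s')(o) = Add(9, -6) = 3)
Function('Z')(F) = Mul(2, Pow(F, 2)) (Function('Z')(F) = Mul(F, Mul(2, F)) = Mul(2, Pow(F, 2)))
Mul(-1, Function('Z')(Function('s')(-7))) = Mul(-1, Mul(2, Pow(3, 2))) = Mul(-1, Mul(2, 9)) = Mul(-1, 18) = -18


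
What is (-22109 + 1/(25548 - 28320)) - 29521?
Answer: -143118361/2772 ≈ -51630.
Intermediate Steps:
(-22109 + 1/(25548 - 28320)) - 29521 = (-22109 + 1/(-2772)) - 29521 = (-22109 - 1/2772) - 29521 = -61286149/2772 - 29521 = -143118361/2772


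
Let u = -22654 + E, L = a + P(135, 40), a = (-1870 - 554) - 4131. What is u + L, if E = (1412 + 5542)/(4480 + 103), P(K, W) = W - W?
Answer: -133857893/4583 ≈ -29207.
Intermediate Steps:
P(K, W) = 0
a = -6555 (a = -2424 - 4131 = -6555)
E = 6954/4583 ≈ 1.5173
L = -6555 (L = -6555 + 0 = -6555)
u = -103816328/4583 (u = -22654 + 6954/4583 = -103816328/4583 ≈ -22652.)
u + L = -103816328/4583 - 6555 = -133857893/4583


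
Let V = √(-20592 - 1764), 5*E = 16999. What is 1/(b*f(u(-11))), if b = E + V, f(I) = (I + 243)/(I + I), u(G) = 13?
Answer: 1104935/37059187328 - 2925*I*√69/18529593664 ≈ 2.9815e-5 - 1.3112e-6*I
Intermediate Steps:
E = 16999/5 (E = (⅕)*16999 = 16999/5 ≈ 3399.8)
f(I) = (243 + I)/(2*I) (f(I) = (243 + I)/((2*I)) = (243 + I)*(1/(2*I)) = (243 + I)/(2*I))
V = 18*I*√69 (V = √(-22356) = 18*I*√69 ≈ 149.52*I)
b = 16999/5 + 18*I*√69 ≈ 3399.8 + 149.52*I
1/(b*f(u(-11))) = 1/((16999/5 + 18*I*√69)*(((½)*(243 + 13)/13))) = 1/((16999/5 + 18*I*√69)*(((½)*(1/13)*256))) = 1/((16999/5 + 18*I*√69)*(128/13)) = (13/128)/(16999/5 + 18*I*√69) = 13/(128*(16999/5 + 18*I*√69))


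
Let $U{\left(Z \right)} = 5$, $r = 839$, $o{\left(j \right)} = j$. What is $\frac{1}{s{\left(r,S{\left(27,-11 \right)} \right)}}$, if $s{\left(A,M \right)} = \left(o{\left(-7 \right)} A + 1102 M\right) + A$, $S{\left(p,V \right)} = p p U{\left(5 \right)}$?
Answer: $\frac{1}{4011756} \approx 2.4927 \cdot 10^{-7}$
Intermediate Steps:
$S{\left(p,V \right)} = 5 p^{2}$ ($S{\left(p,V \right)} = p p 5 = p^{2} \cdot 5 = 5 p^{2}$)
$s{\left(A,M \right)} = - 6 A + 1102 M$ ($s{\left(A,M \right)} = \left(- 7 A + 1102 M\right) + A = - 6 A + 1102 M$)
$\frac{1}{s{\left(r,S{\left(27,-11 \right)} \right)}} = \frac{1}{\left(-6\right) 839 + 1102 \cdot 5 \cdot 27^{2}} = \frac{1}{-5034 + 1102 \cdot 5 \cdot 729} = \frac{1}{-5034 + 1102 \cdot 3645} = \frac{1}{-5034 + 4016790} = \frac{1}{4011756}$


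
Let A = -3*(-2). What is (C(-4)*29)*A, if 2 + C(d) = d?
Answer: -1044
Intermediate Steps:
A = 6
C(d) = -2 + d
(C(-4)*29)*A = ((-2 - 4)*29)*6 = -6*29*6 = -174*6 = -1044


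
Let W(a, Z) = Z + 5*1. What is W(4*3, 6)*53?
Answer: 583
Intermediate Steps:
W(a, Z) = 5 + Z (W(a, Z) = Z + 5 = 5 + Z)
W(4*3, 6)*53 = (5 + 6)*53 = 11*53 = 583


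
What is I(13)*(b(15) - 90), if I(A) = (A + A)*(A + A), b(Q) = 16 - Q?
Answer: -60164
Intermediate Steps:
I(A) = 4*A² (I(A) = (2*A)*(2*A) = 4*A²)
I(13)*(b(15) - 90) = (4*13²)*((16 - 1*15) - 90) = (4*169)*((16 - 15) - 90) = 676*(1 - 90) = 676*(-89) = -60164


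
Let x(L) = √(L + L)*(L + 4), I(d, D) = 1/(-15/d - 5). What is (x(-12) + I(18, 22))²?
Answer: -1881564/1225 + 192*I*√6/35 ≈ -1536.0 + 13.437*I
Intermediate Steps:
I(d, D) = 1/(-5 - 15/d)
x(L) = √2*√L*(4 + L) (x(L) = √(2*L)*(4 + L) = (√2*√L)*(4 + L) = √2*√L*(4 + L))
(x(-12) + I(18, 22))² = (√2*√(-12)*(4 - 12) - 1*18/(15 + 5*18))² = (√2*(2*I*√3)*(-8) - 1*18/(15 + 90))² = (-16*I*√6 - 1*18/105)² = (-16*I*√6 - 1*18*1/105)² = (-16*I*√6 - 6/35)² = (-6/35 - 16*I*√6)²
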